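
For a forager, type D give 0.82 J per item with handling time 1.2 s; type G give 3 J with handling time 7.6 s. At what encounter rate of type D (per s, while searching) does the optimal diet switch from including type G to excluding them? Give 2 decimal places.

Drop type G once their profitability E₂/h₂ falls below the rate achievable on type D alone: E₂/h₂ = λE₁/(1 + λh₁).
Solve for λ: λE₁h₂ = E₂(1 + λh₁) → λ(E₁h₂ − E₂h₁) = E₂ → λ = E₂/(E₁h₂ − E₂h₁).
λ = 3/(0.82×7.6 − 3×1.2) = 3/2.632 = 1.14 per s.

1.14 per s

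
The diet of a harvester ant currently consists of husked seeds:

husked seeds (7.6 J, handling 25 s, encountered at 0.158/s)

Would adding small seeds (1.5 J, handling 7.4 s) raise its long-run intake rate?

No

Intake rate on the current diet: R = (0.158×7.6) / (1 + 0.158×25) = 1.201/4.95 = 0.2426 J/s.
small seeds: E/h = 1.5/7.4 = 0.2027 J/s.
Since 0.2027 < R, time spent handling small seeds is better spent searching.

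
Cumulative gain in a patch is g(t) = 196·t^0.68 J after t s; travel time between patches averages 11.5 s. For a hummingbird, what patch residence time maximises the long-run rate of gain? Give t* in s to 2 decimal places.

24.44 s

Optimal t* satisfies g'(t*) = g(t*)/(T + t*).
g'(t) = 0.68·196·t^-0.32. Setting 0.68·196·t^-0.32 = 196·t^0.68/(11.5+t) gives 0.68(11.5+t) = t, so 0.32·t = 0.68×11.5.
t* = 0.68×11.5/0.32 = 24.44 s.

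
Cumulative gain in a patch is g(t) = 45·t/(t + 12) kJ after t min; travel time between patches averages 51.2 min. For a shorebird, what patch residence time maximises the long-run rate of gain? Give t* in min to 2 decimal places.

24.79 min

By the marginal value theorem, leave when the instantaneous gain rate g'(t) equals the habitat-wide average g(t)/(T + t).
g'(t) = 45·12/(t + 12)². Setting 45·12/(t+12)² = 45t/[(t+12)(51.2+t)] gives 12(51.2+t) = t(t+12), so t² = 12×51.2 = 614.4.
t* = √614.4 = 24.79 min.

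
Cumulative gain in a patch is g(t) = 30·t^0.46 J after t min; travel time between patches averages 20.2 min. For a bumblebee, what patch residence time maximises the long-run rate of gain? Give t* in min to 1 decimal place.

Optimal t* satisfies g'(t*) = g(t*)/(T + t*).
g'(t) = 0.46·30·t^-0.54. Setting 0.46·30·t^-0.54 = 30·t^0.46/(20.2+t) gives 0.46(20.2+t) = t, so 0.54·t = 0.46×20.2.
t* = 0.46×20.2/0.54 = 17.21 min.

17.2 min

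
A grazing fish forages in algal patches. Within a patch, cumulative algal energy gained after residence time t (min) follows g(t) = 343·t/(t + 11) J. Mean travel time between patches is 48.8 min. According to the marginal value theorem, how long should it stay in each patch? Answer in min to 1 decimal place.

Maximise g(t)/(T+t): set derivative to zero → g'(t)(T+t) = g(t).
g'(t) = 343·11/(t + 11)². Setting 343·11/(t+11)² = 343t/[(t+11)(48.8+t)] gives 11(48.8+t) = t(t+11), so t² = 11×48.8 = 536.8.
t* = √536.8 = 23.17 min.

23.2 min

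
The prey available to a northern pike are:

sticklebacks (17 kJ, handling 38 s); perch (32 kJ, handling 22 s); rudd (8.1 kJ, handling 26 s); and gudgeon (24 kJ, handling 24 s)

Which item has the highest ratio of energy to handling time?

perch

In descending order of E/h:
perch: 32/22 = 1.45 kJ/s
gudgeon: 24/24 = 1 kJ/s
sticklebacks: 17/38 = 0.447 kJ/s
rudd: 8.1/26 = 0.312 kJ/s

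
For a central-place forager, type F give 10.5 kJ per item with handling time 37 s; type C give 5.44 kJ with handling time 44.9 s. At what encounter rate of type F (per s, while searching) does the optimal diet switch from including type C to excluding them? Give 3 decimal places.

0.020 per s

Drop type C once their profitability E₂/h₂ falls below the rate achievable on type F alone: E₂/h₂ = λE₁/(1 + λh₁).
Solve for λ: λE₁h₂ = E₂(1 + λh₁) → λ(E₁h₂ − E₂h₁) = E₂ → λ = E₂/(E₁h₂ − E₂h₁).
λ = 5.44/(10.5×44.9 − 5.44×37) = 5.44/270.2 = 0.02014 per s.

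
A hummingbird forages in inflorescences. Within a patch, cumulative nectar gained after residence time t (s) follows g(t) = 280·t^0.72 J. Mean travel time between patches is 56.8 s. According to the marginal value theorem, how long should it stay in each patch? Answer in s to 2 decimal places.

By the marginal value theorem, leave when the instantaneous gain rate g'(t) equals the habitat-wide average g(t)/(T + t).
g'(t) = 0.72·280·t^-0.28. Setting 0.72·280·t^-0.28 = 280·t^0.72/(56.8+t) gives 0.72(56.8+t) = t, so 0.28·t = 0.72×56.8.
t* = 0.72×56.8/0.28 = 146.1 s.

146.06 s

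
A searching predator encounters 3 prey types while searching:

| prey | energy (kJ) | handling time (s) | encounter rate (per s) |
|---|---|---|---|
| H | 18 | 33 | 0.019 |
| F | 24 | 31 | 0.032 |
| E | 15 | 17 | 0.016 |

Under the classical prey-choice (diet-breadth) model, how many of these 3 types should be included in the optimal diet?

E/h in descending order: E 0.882, F 0.774, H 0.545 kJ/s. The optimal diet is the largest prefix of this list for which every included type satisfies E_i/h_i > R on the types above it.
Rate on top 1: 0.1887. F: 0.774 > 0.1887 → include.
Rate on top 2: 0.4452. H: 0.545 > 0.4452 → include.
Optimal diet: E, F, H — 3 of 3 types.

3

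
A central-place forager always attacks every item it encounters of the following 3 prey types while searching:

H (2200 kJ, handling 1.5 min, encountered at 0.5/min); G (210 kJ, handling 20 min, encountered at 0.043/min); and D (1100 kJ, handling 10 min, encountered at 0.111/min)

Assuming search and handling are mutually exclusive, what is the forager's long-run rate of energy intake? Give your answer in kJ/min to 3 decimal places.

330.949 kJ/min

R = Σλ_iE_i / (1 + Σλ_ih_i)
Numerator: 0.5×2200 + 0.043×210 + 0.111×1100 = 1231
Denominator: 1 + 0.5×1.5 + 0.043×20 + 0.111×10 = 3.72
R = 1231/3.72 = 330.9 kJ/min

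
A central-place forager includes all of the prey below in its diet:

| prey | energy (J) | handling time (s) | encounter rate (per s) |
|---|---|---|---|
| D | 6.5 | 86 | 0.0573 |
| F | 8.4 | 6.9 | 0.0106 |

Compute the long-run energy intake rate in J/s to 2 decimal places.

Energy encountered per unit search time: 0.0573×6.5 + 0.0106×8.4 = 0.4615 J/s.
Handling time per unit search time: 0.0573×86 + 0.0106×6.9 = 5.001.
Rate = 0.4615/(1 + 5.001) = 0.0769 J/s.

0.08 J/s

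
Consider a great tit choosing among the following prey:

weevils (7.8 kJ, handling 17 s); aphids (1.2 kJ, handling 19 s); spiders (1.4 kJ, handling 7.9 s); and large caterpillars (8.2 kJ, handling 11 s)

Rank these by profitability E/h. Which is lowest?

In descending order of E/h:
large caterpillars: 8.2/11 = 0.745 kJ/s
weevils: 7.8/17 = 0.459 kJ/s
spiders: 1.4/7.9 = 0.177 kJ/s
aphids: 1.2/19 = 0.0632 kJ/s

aphids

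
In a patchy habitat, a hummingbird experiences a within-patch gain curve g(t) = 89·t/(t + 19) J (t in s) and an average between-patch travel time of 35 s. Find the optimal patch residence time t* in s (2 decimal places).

25.79 s

By the marginal value theorem, leave when the instantaneous gain rate g'(t) equals the habitat-wide average g(t)/(T + t).
g'(t) = 89·19/(t + 19)². Setting 89·19/(t+19)² = 89t/[(t+19)(35+t)] gives 19(35+t) = t(t+19), so t² = 19×35 = 665.
t* = √665 = 25.79 s.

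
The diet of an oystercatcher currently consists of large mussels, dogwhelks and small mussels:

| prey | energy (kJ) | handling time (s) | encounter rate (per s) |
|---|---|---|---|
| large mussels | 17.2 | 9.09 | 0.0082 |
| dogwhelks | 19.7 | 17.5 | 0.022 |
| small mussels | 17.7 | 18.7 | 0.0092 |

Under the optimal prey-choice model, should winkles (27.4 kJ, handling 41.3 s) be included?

On large mussels, dogwhelks and small mussels alone, R = ΣλE/(1+Σλh) = 0.7373/1.632 = 0.4519 kJ/s.
winkles: E/h = 27.4/41.3 = 0.6634 kJ/s.
0.6634 > 0.4519, so adding winkles raises the average — include it.

Yes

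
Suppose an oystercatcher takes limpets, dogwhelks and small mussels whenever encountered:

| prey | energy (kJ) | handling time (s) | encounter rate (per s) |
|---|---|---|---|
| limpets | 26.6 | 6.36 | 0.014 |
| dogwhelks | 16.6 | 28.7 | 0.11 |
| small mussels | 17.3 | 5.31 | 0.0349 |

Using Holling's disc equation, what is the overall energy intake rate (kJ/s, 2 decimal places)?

0.63 kJ/s

R = (0.014×26.6 + 0.11×16.6 + 0.0349×17.3) / (1 + 0.014×6.36 + 0.11×28.7 + 0.0349×5.31) = 2.802/4.431 = 0.6324 kJ/s.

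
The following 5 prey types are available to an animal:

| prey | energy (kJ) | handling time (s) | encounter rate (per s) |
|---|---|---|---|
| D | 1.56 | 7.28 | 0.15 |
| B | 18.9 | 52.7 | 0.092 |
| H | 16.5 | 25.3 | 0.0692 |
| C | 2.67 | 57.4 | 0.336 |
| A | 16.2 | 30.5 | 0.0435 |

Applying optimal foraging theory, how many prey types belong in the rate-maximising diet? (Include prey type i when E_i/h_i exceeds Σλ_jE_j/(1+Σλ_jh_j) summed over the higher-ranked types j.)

Profitabilities (E/h, kJ/s): H 0.652, A 0.531, B 0.359, D 0.214, C 0.0465. Add prey in this order while the next type's profitability exceeds the intake rate on those already taken.
Rate on top 1: 0.4151. A: 0.531 > 0.4151 → include.
Rate on top 2: 0.4528. B: 0.359 < 0.4528 → exclude; stop.
Optimal diet: H, A — 2 of 5 types.

2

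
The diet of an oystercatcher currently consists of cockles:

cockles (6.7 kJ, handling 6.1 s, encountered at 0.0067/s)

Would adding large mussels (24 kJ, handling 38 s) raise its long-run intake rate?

Intake rate on the current diet: R = (0.0067×6.7) / (1 + 0.0067×6.1) = 0.04489/1.041 = 0.04313 kJ/s.
large mussels: E/h = 24/38 = 0.6316 kJ/s.
0.6316 > 0.04313, so adding large mussels raises the average — include it.

Yes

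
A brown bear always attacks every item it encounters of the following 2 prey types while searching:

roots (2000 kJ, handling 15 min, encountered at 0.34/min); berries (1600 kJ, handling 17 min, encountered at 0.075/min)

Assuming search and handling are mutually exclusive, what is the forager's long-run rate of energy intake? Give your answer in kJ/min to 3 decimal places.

R = (0.34×2000 + 0.075×1600) / (1 + 0.34×15 + 0.075×17) = 800/7.375 = 108.5 kJ/min.

108.475 kJ/min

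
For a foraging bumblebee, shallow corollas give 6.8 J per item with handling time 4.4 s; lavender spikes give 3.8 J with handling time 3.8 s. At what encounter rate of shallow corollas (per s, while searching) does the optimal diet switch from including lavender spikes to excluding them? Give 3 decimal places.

0.417 per s

Drop lavender spikes once their profitability E₂/h₂ falls below the rate achievable on shallow corollas alone: E₂/h₂ = λE₁/(1 + λh₁).
Solve for λ: λE₁h₂ = E₂(1 + λh₁) → λ(E₁h₂ − E₂h₁) = E₂ → λ = E₂/(E₁h₂ − E₂h₁).
λ = 3.8/(6.8×3.8 − 3.8×4.4) = 3.8/9.12 = 0.4167 per s.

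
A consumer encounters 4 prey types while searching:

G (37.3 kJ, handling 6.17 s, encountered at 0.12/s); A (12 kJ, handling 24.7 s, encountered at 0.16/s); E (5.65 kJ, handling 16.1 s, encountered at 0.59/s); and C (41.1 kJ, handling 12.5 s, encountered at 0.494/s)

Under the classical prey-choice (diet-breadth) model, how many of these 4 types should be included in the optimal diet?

E/h in descending order: G 6.05, C 3.29, A 0.486, E 0.351 kJ/s. The optimal diet is the largest prefix of this list for which every included type satisfies E_i/h_i > R on the types above it.
Rate on top 1: 2.572. C: 3.29 > 2.572 → include.
Rate on top 2: 3.131. A: 0.486 < 3.131 → exclude; stop.
Optimal diet: G, C — 2 of 4 types.

2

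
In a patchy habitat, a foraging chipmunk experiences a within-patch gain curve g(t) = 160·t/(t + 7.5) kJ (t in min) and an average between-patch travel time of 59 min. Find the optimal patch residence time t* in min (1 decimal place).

21.0 min

By the marginal value theorem, leave when the instantaneous gain rate g'(t) equals the habitat-wide average g(t)/(T + t).
g'(t) = 160·7.5/(t + 7.5)². Setting 160·7.5/(t+7.5)² = 160t/[(t+7.5)(59+t)] gives 7.5(59+t) = t(t+7.5), so t² = 7.5×59 = 442.5.
t* = √442.5 = 21.04 min.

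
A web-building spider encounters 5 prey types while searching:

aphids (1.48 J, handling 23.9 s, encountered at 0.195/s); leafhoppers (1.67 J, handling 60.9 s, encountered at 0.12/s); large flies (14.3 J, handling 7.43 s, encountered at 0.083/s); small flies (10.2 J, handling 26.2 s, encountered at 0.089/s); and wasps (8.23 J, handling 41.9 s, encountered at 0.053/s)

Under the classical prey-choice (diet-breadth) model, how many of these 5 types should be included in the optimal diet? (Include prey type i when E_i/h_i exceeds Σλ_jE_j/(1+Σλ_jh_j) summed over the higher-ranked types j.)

1

E/h in descending order: large flies 1.92, small flies 0.389, wasps 0.196, aphids 0.0619, leafhoppers 0.0274 J/s. The optimal diet is the largest prefix of this list for which every included type satisfies E_i/h_i > R on the types above it.
Rate on top 1: 0.7342. small flies: 0.389 < 0.7342 → exclude; stop.
Optimal diet: large flies — 1 of 5 types.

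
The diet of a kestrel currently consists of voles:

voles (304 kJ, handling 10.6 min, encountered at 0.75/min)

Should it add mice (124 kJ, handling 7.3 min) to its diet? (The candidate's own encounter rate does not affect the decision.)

No

On voles alone, R = ΣλE/(1+Σλh) = 228/8.95 = 25.47 kJ/min.
Profitability of mice: 124/7.3 = 16.99 kJ/min.
Since 16.99 < R, time spent handling mice is better spent searching.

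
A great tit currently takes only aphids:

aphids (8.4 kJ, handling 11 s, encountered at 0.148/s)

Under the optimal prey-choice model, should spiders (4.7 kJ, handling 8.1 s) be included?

Yes

Intake rate on the current diet: R = (0.148×8.4) / (1 + 0.148×11) = 1.243/2.628 = 0.4731 kJ/s.
spiders: E/h = 4.7/8.1 = 0.5802 kJ/s.
Since 0.5802 > R, including spiders increases the long-run rate.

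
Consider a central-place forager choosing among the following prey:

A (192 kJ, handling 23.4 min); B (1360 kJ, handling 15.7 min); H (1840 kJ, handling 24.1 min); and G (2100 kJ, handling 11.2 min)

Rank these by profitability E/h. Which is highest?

G

In descending order of E/h:
G: 2100/11.2 = 188 kJ/min
B: 1360/15.7 = 86.6 kJ/min
H: 1840/24.1 = 76.3 kJ/min
A: 192/23.4 = 8.21 kJ/min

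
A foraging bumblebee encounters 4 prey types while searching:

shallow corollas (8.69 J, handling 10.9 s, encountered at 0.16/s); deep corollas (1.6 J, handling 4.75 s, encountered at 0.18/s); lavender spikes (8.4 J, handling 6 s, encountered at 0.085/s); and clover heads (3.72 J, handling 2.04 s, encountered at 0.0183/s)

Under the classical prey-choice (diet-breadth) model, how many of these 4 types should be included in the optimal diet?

E/h in descending order: clover heads 1.82, lavender spikes 1.4, shallow corollas 0.797, deep corollas 0.337 J/s. The optimal diet is the largest prefix of this list for which every included type satisfies E_i/h_i > R on the types above it.
Rate on top 1: 0.06563. lavender spikes: 1.4 > 0.06563 → include.
Rate on top 2: 0.5054. shallow corollas: 0.797 > 0.5054 → include.
Rate on top 3: 0.6601. deep corollas: 0.337 < 0.6601 → exclude; stop.
Optimal diet: clover heads, lavender spikes, shallow corollas — 3 of 4 types.

3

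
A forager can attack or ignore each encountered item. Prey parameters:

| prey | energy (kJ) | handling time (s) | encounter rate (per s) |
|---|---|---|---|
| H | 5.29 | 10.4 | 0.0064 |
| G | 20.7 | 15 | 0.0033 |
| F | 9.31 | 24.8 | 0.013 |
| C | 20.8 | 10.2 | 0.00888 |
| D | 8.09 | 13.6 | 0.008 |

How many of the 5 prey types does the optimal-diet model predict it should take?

Rank by E/h (kJ/s): C 2.04, G 1.38, D 0.595, H 0.509, F 0.375. Include each in turn until the next type's E/h falls below the running intake rate.
Rate on top 1: 0.1694. G: 1.38 > 0.1694 → include.
Rate on top 2: 0.2219. D: 0.595 > 0.2219 → include.
Rate on top 3: 0.2544. H: 0.509 > 0.2544 → include.
Rate on top 4: 0.2673. F: 0.375 > 0.2673 → include.
Optimal diet: C, G, D, H, F — 5 of 5 types.

5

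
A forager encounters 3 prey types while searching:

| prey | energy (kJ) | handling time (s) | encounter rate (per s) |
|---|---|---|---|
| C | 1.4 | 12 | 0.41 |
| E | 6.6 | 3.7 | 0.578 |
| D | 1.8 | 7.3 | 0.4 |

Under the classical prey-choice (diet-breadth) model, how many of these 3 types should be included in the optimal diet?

1

Profitabilities (E/h, kJ/s): E 1.78, D 0.247, C 0.117. Add prey in this order while the next type's profitability exceeds the intake rate on those already taken.
Rate on top 1: 1.215. D: 0.247 < 1.215 → exclude; stop.
Optimal diet: E — 1 of 3 types.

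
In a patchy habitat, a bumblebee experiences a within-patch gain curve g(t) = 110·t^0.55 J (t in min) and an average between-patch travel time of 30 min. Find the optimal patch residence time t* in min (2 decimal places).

36.67 min

Maximise g(t)/(T+t): set derivative to zero → g'(t)(T+t) = g(t).
g'(t) = 0.55·110·t^-0.45. Setting 0.55·110·t^-0.45 = 110·t^0.55/(30+t) gives 0.55(30+t) = t, so 0.45·t = 0.55×30.
t* = 0.55×30/0.45 = 36.67 min.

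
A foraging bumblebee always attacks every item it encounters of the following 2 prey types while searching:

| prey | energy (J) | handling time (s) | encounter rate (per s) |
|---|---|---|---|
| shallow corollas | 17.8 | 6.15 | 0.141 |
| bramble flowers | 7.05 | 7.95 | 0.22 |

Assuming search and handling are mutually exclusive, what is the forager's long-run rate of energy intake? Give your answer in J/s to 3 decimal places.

R = (0.141×17.8 + 0.22×7.05) / (1 + 0.141×6.15 + 0.22×7.95) = 4.061/3.616 = 1.123 J/s.

1.123 J/s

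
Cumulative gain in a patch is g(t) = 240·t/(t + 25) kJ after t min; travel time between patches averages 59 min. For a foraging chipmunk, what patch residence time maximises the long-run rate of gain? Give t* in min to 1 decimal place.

Optimal t* satisfies g'(t*) = g(t*)/(T + t*).
g'(t) = 240·25/(t + 25)². Setting 240·25/(t+25)² = 240t/[(t+25)(59+t)] gives 25(59+t) = t(t+25), so t² = 25×59 = 1475.
t* = √1475 = 38.41 min.

38.4 min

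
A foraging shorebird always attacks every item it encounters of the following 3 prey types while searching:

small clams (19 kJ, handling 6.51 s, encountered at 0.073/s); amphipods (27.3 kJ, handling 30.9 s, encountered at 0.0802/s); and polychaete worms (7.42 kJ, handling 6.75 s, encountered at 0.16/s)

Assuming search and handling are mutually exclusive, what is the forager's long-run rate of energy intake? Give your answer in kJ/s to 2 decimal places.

R = Σλ_iE_i / (1 + Σλ_ih_i)
Numerator: 0.073×19 + 0.0802×27.3 + 0.16×7.42 = 4.764
Denominator: 1 + 0.073×6.51 + 0.0802×30.9 + 0.16×6.75 = 5.033
R = 4.764/5.033 = 0.9464 kJ/s

0.95 kJ/s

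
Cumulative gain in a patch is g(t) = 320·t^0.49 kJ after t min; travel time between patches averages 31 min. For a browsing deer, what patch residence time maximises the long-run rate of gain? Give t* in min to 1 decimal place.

29.8 min

By the marginal value theorem, leave when the instantaneous gain rate g'(t) equals the habitat-wide average g(t)/(T + t).
g'(t) = 0.49·320·t^-0.51. Setting 0.49·320·t^-0.51 = 320·t^0.49/(31+t) gives 0.49(31+t) = t, so 0.51·t = 0.49×31.
t* = 0.49×31/0.51 = 29.78 min.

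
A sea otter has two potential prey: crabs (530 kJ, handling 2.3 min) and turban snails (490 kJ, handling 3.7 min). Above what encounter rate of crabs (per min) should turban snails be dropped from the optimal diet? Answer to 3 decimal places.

Drop turban snails once their profitability E₂/h₂ falls below the rate achievable on crabs alone: E₂/h₂ = λE₁/(1 + λh₁).
Solve for λ: λE₁h₂ = E₂(1 + λh₁) → λ(E₁h₂ − E₂h₁) = E₂ → λ = E₂/(E₁h₂ − E₂h₁).
λ = 490/(530×3.7 − 490×2.3) = 490/834 = 0.5875 per min.

0.588 per min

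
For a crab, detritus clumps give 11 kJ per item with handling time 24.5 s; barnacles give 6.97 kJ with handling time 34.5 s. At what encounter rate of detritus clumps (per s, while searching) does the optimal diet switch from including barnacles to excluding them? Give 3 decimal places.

The zero-one rule: include barnacles iff E₂/h₂ > λE₁/(1+λh₁). Equality gives the switch point.
λE₁h₂ = E₂ + λE₂h₁ ⇒ λ = E₂/(E₁h₂ − E₂h₁) = 6.97/(379.5 − 170.8) = 0.03339 per s.

0.033 per s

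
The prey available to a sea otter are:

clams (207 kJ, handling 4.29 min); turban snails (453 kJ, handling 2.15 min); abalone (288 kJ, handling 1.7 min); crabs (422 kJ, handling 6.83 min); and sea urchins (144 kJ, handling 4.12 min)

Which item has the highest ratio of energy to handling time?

turban snails

In descending order of E/h:
turban snails: 453/2.15 = 211 kJ/min
abalone: 288/1.7 = 169 kJ/min
crabs: 422/6.83 = 61.8 kJ/min
clams: 207/4.29 = 48.3 kJ/min
sea urchins: 144/4.12 = 35 kJ/min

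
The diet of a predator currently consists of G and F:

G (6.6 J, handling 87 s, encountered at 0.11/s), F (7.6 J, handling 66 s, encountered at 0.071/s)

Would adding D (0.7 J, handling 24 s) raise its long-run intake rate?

No

Current rate: (0.11×6.6 + 0.071×7.6)/(1 + 0.11×87 + 0.071×66) = 0.08296 J/s.
Profitability of D: 0.7/24 = 0.02917 J/s.
0.02917 < 0.08296, so adding D would lower the average — exclude it.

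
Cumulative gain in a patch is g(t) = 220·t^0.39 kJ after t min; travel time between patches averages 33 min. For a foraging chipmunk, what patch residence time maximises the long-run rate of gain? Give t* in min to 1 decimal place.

Maximise g(t)/(T+t): set derivative to zero → g'(t)(T+t) = g(t).
g'(t) = 0.39·220·t^-0.61. Setting 0.39·220·t^-0.61 = 220·t^0.39/(33+t) gives 0.39(33+t) = t, so 0.61·t = 0.39×33.
t* = 0.39×33/0.61 = 21.1 min.

21.1 min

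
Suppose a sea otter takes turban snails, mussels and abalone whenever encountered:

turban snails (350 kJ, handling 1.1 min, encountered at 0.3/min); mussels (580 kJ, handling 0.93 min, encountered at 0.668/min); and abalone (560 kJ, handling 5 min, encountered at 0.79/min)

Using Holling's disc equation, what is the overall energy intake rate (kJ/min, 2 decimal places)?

158.41 kJ/min

R = Σλ_iE_i / (1 + Σλ_ih_i)
Numerator: 0.3×350 + 0.668×580 + 0.79×560 = 934.8
Denominator: 1 + 0.3×1.1 + 0.668×0.93 + 0.79×5 = 5.901
R = 934.8/5.901 = 158.4 kJ/min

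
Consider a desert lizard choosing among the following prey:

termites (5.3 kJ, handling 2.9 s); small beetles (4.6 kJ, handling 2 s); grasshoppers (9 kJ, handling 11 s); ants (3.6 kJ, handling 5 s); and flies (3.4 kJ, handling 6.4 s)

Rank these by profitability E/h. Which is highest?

small beetles

In descending order of E/h:
small beetles: 4.6/2 = 2.3 kJ/s
termites: 5.3/2.9 = 1.83 kJ/s
grasshoppers: 9/11 = 0.818 kJ/s
ants: 3.6/5 = 0.72 kJ/s
flies: 3.4/6.4 = 0.531 kJ/s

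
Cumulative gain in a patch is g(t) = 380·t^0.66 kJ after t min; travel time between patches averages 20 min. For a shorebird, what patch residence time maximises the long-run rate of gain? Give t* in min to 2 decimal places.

38.82 min

Maximise g(t)/(T+t): set derivative to zero → g'(t)(T+t) = g(t).
g'(t) = 0.66·380·t^-0.34. Setting 0.66·380·t^-0.34 = 380·t^0.66/(20+t) gives 0.66(20+t) = t, so 0.34·t = 0.66×20.
t* = 0.66×20/0.34 = 38.82 min.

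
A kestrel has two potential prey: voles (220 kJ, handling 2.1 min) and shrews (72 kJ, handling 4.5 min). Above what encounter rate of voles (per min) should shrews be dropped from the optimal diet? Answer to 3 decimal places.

At the threshold, the rate on voles alone equals the profitability of shrews: λ·220/(1 + λ·2.1) = 72/4.5 = 16.
Rearranging, λ(220 − 16×2.1) = 16, so λ = 16/186.4 = 0.08584 per min.

0.086 per min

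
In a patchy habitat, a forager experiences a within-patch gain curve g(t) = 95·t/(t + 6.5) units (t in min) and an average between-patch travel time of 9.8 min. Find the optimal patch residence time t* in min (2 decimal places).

7.98 min

Maximise g(t)/(T+t): set derivative to zero → g'(t)(T+t) = g(t).
g'(t) = 95·6.5/(t + 6.5)². Setting 95·6.5/(t+6.5)² = 95t/[(t+6.5)(9.8+t)] gives 6.5(9.8+t) = t(t+6.5), so t² = 6.5×9.8 = 63.7.
t* = √63.7 = 7.981 min.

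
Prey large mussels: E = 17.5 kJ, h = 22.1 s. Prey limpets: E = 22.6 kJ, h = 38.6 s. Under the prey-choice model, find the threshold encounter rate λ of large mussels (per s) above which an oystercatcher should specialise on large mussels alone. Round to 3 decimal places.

At the threshold, the rate on large mussels alone equals the profitability of limpets: λ·17.5/(1 + λ·22.1) = 22.6/38.6 = 0.5855.
Rearranging, λ(17.5 − 0.5855×22.1) = 0.5855, so λ = 0.5855/4.561 = 0.1284 per s.

0.128 per s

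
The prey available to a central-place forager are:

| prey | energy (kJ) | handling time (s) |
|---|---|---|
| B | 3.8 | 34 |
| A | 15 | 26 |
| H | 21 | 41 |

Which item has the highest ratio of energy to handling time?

Profitability E/h (kJ/s): B = 3.8/34 = 0.112, A = 15/26 = 0.577, H = 21/41 = 0.512.
Ranked: A > H > B.

A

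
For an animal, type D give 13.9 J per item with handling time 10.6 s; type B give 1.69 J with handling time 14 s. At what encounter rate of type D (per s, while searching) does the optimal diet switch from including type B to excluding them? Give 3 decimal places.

The zero-one rule: include type B iff E₂/h₂ > λE₁/(1+λh₁). Equality gives the switch point.
λE₁h₂ = E₂ + λE₂h₁ ⇒ λ = E₂/(E₁h₂ − E₂h₁) = 1.69/(194.6 − 17.91) = 0.009565 per s.

0.010 per s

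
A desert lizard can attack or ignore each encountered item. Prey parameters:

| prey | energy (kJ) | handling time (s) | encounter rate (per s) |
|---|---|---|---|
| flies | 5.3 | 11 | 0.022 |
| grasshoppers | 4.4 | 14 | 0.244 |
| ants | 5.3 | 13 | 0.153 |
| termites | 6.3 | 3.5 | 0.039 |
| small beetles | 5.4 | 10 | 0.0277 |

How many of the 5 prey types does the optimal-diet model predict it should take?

4

Rank by E/h (kJ/s): termites 1.8, small beetles 0.54, flies 0.482, ants 0.408, grasshoppers 0.314. Include each in turn until the next type's E/h falls below the running intake rate.
Rate on top 1: 0.2162. small beetles: 0.54 > 0.2162 → include.
Rate on top 2: 0.2796. flies: 0.482 > 0.2796 → include.
Rate on top 3: 0.3092. ants: 0.408 > 0.3092 → include.
Rate on top 4: 0.363. grasshoppers: 0.314 < 0.363 → exclude; stop.
Optimal diet: termites, small beetles, flies, ants — 4 of 5 types.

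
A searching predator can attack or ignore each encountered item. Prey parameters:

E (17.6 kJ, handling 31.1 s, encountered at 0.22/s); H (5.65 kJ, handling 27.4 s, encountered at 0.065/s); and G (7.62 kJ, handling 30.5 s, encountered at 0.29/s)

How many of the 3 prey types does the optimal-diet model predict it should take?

Rank by E/h (kJ/s): E 0.566, G 0.25, H 0.206. Include each in turn until the next type's E/h falls below the running intake rate.
Rate on top 1: 0.4938. G: 0.25 < 0.4938 → exclude; stop.
Optimal diet: E — 1 of 3 types.

1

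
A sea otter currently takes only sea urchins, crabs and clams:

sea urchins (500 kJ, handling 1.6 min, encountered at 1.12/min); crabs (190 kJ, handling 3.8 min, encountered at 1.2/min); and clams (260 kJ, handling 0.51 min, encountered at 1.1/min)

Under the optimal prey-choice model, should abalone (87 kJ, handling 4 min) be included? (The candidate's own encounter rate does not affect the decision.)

No

On sea urchins, crabs and clams alone, R = ΣλE/(1+Σλh) = 1074/7.913 = 135.7 kJ/min.
Profitability of abalone: 87/4 = 21.75 kJ/min.
Since 21.75 < R, time spent handling abalone is better spent searching.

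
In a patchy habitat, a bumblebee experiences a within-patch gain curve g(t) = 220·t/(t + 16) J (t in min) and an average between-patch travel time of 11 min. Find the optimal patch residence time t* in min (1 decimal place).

Maximise g(t)/(T+t): set derivative to zero → g'(t)(T+t) = g(t).
g'(t) = 220·16/(t + 16)². Setting 220·16/(t+16)² = 220t/[(t+16)(11+t)] gives 16(11+t) = t(t+16), so t² = 16×11 = 176.
t* = √176 = 13.27 min.

13.3 min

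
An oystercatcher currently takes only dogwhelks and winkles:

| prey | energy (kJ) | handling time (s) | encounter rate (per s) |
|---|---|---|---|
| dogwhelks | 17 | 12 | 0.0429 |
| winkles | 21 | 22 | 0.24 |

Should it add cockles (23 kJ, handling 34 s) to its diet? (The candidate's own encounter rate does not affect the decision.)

No

On dogwhelks and winkles alone, R = ΣλE/(1+Σλh) = 5.769/6.795 = 0.8491 kJ/s.
cockles: E/h = 23/34 = 0.6765 kJ/s.
0.6765 < 0.8491, so adding cockles would lower the average — exclude it.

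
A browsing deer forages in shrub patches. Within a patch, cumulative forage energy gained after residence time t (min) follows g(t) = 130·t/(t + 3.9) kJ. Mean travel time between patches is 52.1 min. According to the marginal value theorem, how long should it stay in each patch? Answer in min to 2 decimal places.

By the marginal value theorem, leave when the instantaneous gain rate g'(t) equals the habitat-wide average g(t)/(T + t).
g'(t) = 130·3.9/(t + 3.9)². Setting 130·3.9/(t+3.9)² = 130t/[(t+3.9)(52.1+t)] gives 3.9(52.1+t) = t(t+3.9), so t² = 3.9×52.1 = 203.2.
t* = √203.2 = 14.25 min.

14.25 min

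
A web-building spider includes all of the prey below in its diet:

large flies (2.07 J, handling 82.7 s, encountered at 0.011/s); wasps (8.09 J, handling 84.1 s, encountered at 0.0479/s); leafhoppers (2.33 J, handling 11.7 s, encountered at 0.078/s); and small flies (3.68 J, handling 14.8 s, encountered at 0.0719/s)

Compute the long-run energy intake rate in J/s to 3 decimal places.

0.108 J/s

R = (0.011×2.07 + 0.0479×8.09 + 0.078×2.33 + 0.0719×3.68) / (1 + 0.011×82.7 + 0.0479×84.1 + 0.078×11.7 + 0.0719×14.8) = 0.8566/7.915 = 0.1082 J/s.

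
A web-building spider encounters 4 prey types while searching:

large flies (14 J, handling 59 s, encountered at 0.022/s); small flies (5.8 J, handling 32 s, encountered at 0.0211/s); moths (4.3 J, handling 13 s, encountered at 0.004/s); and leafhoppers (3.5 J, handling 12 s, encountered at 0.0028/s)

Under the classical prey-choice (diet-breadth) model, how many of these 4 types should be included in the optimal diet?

4

Rank by E/h (J/s): moths 0.331, leafhoppers 0.292, large flies 0.237, small flies 0.181. Include each in turn until the next type's E/h falls below the running intake rate.
Rate on top 1: 0.01635. leafhoppers: 0.292 > 0.01635 → include.
Rate on top 2: 0.02487. large flies: 0.237 > 0.02487 → include.
Rate on top 3: 0.1405. small flies: 0.181 > 0.1405 → include.
Optimal diet: moths, leafhoppers, large flies, small flies — 4 of 4 types.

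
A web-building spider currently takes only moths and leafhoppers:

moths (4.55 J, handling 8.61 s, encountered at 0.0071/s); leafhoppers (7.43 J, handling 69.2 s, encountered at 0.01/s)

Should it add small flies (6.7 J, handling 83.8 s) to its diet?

Current rate: (0.0071×4.55 + 0.01×7.43)/(1 + 0.0071×8.61 + 0.01×69.2) = 0.06081 J/s.
Profitability of small flies: 6.7/83.8 = 0.07995 J/s.
Since 0.07995 > R, including small flies increases the long-run rate.

Yes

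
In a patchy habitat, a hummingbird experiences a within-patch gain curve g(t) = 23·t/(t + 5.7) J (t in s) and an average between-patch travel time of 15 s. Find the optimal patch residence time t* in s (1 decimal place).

9.2 s

By the marginal value theorem, leave when the instantaneous gain rate g'(t) equals the habitat-wide average g(t)/(T + t).
g'(t) = 23·5.7/(t + 5.7)². Setting 23·5.7/(t+5.7)² = 23t/[(t+5.7)(15+t)] gives 5.7(15+t) = t(t+5.7), so t² = 5.7×15 = 85.5.
t* = √85.5 = 9.247 s.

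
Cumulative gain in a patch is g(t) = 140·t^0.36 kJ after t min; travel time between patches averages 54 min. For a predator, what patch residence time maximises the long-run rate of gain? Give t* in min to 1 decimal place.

Optimal t* satisfies g'(t*) = g(t*)/(T + t*).
g'(t) = 0.36·140·t^-0.64. Setting 0.36·140·t^-0.64 = 140·t^0.36/(54+t) gives 0.36(54+t) = t, so 0.64·t = 0.36×54.
t* = 0.36×54/0.64 = 30.37 min.

30.4 min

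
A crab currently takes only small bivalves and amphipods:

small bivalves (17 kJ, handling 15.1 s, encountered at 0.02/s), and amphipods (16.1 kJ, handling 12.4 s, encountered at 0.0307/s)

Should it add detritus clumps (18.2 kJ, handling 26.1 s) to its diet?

Yes

On small bivalves and amphipods alone, R = ΣλE/(1+Σλh) = 0.8343/1.683 = 0.4958 kJ/s.
detritus clumps: E/h = 18.2/26.1 = 0.6973 kJ/s.
0.6973 > 0.4958, so adding detritus clumps raises the average — include it.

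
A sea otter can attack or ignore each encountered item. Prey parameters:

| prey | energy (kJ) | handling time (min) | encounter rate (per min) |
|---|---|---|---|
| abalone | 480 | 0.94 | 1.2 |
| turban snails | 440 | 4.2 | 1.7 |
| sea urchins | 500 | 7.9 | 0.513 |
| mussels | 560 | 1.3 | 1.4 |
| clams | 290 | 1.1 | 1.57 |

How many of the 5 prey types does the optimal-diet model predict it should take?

Rank by E/h (kJ/min): abalone 511, mussels 431, clams 264, turban snails 105, sea urchins 63.3. Include each in turn until the next type's E/h falls below the running intake rate.
Rate on top 1: 270.7. mussels: 431 > 270.7 → include.
Rate on top 2: 344.5. clams: 264 < 344.5 → exclude; stop.
Optimal diet: abalone, mussels — 2 of 5 types.

2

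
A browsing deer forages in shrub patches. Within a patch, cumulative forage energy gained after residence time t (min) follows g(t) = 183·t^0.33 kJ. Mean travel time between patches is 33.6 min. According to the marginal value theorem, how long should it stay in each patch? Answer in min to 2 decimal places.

By the marginal value theorem, leave when the instantaneous gain rate g'(t) equals the habitat-wide average g(t)/(T + t).
g'(t) = 0.33·183·t^-0.67. Setting 0.33·183·t^-0.67 = 183·t^0.33/(33.6+t) gives 0.33(33.6+t) = t, so 0.67·t = 0.33×33.6.
t* = 0.33×33.6/0.67 = 16.55 min.

16.55 min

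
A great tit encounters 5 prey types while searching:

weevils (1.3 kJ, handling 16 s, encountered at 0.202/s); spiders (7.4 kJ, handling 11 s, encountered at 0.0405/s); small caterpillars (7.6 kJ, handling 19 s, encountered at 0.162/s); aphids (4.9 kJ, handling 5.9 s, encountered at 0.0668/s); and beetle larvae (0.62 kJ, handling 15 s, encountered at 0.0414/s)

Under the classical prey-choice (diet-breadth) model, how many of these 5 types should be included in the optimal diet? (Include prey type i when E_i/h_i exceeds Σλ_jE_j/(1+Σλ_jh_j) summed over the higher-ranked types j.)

3

Rank by E/h (kJ/s): aphids 0.831, spiders 0.673, small caterpillars 0.4, weevils 0.0813, beetle larvae 0.0413. Include each in turn until the next type's E/h falls below the running intake rate.
Rate on top 1: 0.2348. spiders: 0.673 > 0.2348 → include.
Rate on top 2: 0.3408. small caterpillars: 0.4 > 0.3408 → include.
Rate on top 3: 0.3779. weevils: 0.0813 < 0.3779 → exclude; stop.
Optimal diet: aphids, spiders, small caterpillars — 3 of 5 types.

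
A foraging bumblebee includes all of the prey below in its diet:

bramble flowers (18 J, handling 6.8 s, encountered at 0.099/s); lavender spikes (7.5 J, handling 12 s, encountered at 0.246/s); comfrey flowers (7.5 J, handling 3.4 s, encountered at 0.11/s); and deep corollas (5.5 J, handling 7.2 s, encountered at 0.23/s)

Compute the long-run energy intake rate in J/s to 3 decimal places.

0.859 J/s

Energy encountered per unit search time: 0.099×18 + 0.246×7.5 + 0.11×7.5 + 0.23×5.5 = 5.717 J/s.
Handling time per unit search time: 0.099×6.8 + 0.246×12 + 0.11×3.4 + 0.23×7.2 = 5.655.
Rate = 5.717/(1 + 5.655) = 0.859 J/s.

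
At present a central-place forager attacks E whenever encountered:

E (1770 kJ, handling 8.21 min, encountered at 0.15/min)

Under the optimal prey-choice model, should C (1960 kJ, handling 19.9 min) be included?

Intake rate on the current diet: R = (0.15×1770) / (1 + 0.15×8.21) = 265.5/2.232 = 119 kJ/min.
C: E/h = 1960/19.9 = 98.49 kJ/min.
98.49 < 119, so adding C would lower the average — exclude it.

No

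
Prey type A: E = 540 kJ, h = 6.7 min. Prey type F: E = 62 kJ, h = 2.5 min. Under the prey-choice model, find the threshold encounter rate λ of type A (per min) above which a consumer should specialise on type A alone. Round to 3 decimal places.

0.066 per min

The zero-one rule: include type F iff E₂/h₂ > λE₁/(1+λh₁). Equality gives the switch point.
λE₁h₂ = E₂ + λE₂h₁ ⇒ λ = E₂/(E₁h₂ − E₂h₁) = 62/(1350 − 415.4) = 0.06634 per min.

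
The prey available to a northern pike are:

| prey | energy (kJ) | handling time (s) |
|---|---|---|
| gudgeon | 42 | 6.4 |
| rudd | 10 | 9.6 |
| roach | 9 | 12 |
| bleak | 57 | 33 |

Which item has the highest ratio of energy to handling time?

Profitability E/h (kJ/s): gudgeon = 42/6.4 = 6.56, rudd = 10/9.6 = 1.04, roach = 9/12 = 0.75, bleak = 57/33 = 1.73.
Ranked: gudgeon > bleak > rudd > roach.

gudgeon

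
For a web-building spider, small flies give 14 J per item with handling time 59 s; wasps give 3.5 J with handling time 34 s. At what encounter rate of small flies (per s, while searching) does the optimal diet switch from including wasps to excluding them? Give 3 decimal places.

0.013 per s

The zero-one rule: include wasps iff E₂/h₂ > λE₁/(1+λh₁). Equality gives the switch point.
λE₁h₂ = E₂ + λE₂h₁ ⇒ λ = E₂/(E₁h₂ − E₂h₁) = 3.5/(476 − 206.5) = 0.01299 per s.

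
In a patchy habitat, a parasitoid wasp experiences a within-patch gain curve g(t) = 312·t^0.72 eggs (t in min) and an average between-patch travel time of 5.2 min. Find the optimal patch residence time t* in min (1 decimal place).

13.4 min

Optimal t* satisfies g'(t*) = g(t*)/(T + t*).
g'(t) = 0.72·312·t^-0.28. Setting 0.72·312·t^-0.28 = 312·t^0.72/(5.2+t) gives 0.72(5.2+t) = t, so 0.28·t = 0.72×5.2.
t* = 0.72×5.2/0.28 = 13.37 min.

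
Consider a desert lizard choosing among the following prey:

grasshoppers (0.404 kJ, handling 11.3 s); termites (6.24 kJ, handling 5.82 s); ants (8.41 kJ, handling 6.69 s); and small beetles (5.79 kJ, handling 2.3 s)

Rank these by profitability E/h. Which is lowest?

Profitability E/h (kJ/s): grasshoppers = 0.404/11.3 = 0.0358, termites = 6.24/5.82 = 1.07, ants = 8.41/6.69 = 1.26, small beetles = 5.79/2.3 = 2.52.
Ranked: small beetles > ants > termites > grasshoppers.

grasshoppers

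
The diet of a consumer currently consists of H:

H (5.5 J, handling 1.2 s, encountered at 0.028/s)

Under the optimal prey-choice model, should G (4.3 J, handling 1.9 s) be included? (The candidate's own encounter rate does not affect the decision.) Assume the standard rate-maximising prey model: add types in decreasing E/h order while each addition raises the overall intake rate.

Yes

On H alone, R = ΣλE/(1+Σλh) = 0.154/1.034 = 0.149 J/s.
G: E/h = 4.3/1.9 = 2.263 J/s.
Since 2.263 > R, including G increases the long-run rate.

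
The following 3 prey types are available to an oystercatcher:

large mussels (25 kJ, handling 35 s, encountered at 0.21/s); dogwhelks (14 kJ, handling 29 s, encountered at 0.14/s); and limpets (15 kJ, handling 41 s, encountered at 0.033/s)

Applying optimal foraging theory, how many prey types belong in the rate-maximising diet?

1

Profitabilities (E/h, kJ/s): large mussels 0.714, dogwhelks 0.483, limpets 0.366. Add prey in this order while the next type's profitability exceeds the intake rate on those already taken.
Rate on top 1: 0.6287. dogwhelks: 0.483 < 0.6287 → exclude; stop.
Optimal diet: large mussels — 1 of 3 types.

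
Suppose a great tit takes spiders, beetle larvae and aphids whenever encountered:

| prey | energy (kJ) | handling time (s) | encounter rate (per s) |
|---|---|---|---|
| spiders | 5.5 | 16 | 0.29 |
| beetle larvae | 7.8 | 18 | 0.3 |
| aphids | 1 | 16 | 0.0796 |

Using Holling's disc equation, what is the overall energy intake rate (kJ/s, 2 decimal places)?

0.33 kJ/s

Energy encountered per unit search time: 0.29×5.5 + 0.3×7.8 + 0.0796×1 = 4.015 kJ/s.
Handling time per unit search time: 0.29×16 + 0.3×18 + 0.0796×16 = 11.31.
Rate = 4.015/(1 + 11.31) = 0.326 kJ/s.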